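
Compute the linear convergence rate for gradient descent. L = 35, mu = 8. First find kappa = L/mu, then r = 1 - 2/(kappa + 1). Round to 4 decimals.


Step 1: Compute the condition number.
kappa = L/mu = 35/8 = 4.375
Step 2: Compute the convergence rate.
r = 1 - 2/(kappa + 1) = 1 - 2*mu/(L + mu) = (L - mu)/(L + mu) = 27/43 = 0.6279


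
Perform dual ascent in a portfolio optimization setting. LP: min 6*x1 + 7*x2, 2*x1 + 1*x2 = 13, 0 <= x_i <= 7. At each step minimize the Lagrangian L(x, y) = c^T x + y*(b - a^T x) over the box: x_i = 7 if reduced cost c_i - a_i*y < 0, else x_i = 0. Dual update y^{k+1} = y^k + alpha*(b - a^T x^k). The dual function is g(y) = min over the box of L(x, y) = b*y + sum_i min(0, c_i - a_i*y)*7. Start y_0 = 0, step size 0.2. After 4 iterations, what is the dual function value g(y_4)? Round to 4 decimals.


Dual ascent for LP: min 6*x1 + 7*x2, 2*x1 + 1*x2 = 13, 0 <= x_i <= 7
Step 1: y^k = 0.0, reduced costs: (6.0, 7.0)
  x^k = (0.0, 0.0), subgradient = b - a^T x = 13.0
  y^{k+1} = 0.0 + 0.2*13.0 = 2.6
Step 2: y^k = 2.6, reduced costs: (0.8, 4.4)
  x^k = (0.0, 0.0), subgradient = b - a^T x = 13.0
  y^{k+1} = 2.6 + 0.2*13.0 = 5.2
Step 3: y^k = 5.2, reduced costs: (-4.4, 1.8)
  x^k = (7.0, 0.0), subgradient = b - a^T x = -1.0
  y^{k+1} = 5.2 + 0.2*-1.0 = 5.0
Step 4: y^k = 5.0, reduced costs: (-4.0, 2.0)
  x^k = (7.0, 0.0), subgradient = b - a^T x = -1.0
  y^{k+1} = 5.0 + 0.2*-1.0 = 4.8
Dual objective at y_4 = 4.8: reduced costs (-3.6, 2.2), box minimizer x = (7.0, 0.0)
g(y_4) = b*y + (c1 - a1*y)*x1 + (c2 - a2*y)*x2 = 13*4.8 + (-3.6)*7.0 + 2.2*0.0 = 62.4 - 25.2 + 0.0 = 37.2


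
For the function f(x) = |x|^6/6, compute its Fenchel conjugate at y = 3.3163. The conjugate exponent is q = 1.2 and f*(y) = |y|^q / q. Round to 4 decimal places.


The conjugate exponent q satisfies 1/p + 1/q = 1.
p = 6, so q = 6/(6 - 1) = 1.2
|y|^q = 3.3163^1.2 = 4.2149
f*(3.3163) = 4.2149 / 1.2 = 3.5124


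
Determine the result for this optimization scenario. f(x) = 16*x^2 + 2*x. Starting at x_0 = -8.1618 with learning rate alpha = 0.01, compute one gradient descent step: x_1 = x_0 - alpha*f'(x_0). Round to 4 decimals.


We compute the gradient at x_0 and apply the update.
f'(x) = 32*x + 2
f'(-8.1618) = 32*-8.1618 + 2 = -259.1776
x_1 = -8.1618 - 0.01*-259.1776 = -5.57


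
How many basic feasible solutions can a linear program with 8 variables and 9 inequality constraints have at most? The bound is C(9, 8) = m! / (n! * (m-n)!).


Each vertex corresponds to some choice of n active constraints out of m, so the number of vertices is at most C(m, n) = m! / (n!(m-n)!).
m = 9, n = 8
Numerator: 9 * 8 * 7 * 6 * 5 * 4 * 3 * 2
Denominator: 8! = 40320
C(9, 8) = 9


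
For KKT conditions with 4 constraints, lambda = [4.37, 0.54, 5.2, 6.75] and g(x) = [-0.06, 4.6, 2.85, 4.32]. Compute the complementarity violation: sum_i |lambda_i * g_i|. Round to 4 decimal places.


KKT complementary slackness check:
lambda_1 * g_1 = 4.37 * -0.06 = -0.2622
lambda_2 * g_2 = 0.54 * 4.6 = 2.484
lambda_3 * g_3 = 5.2 * 2.85 = 14.82
lambda_4 * g_4 = 6.75 * 4.32 = 29.16
Total violation = 0.2622 + 2.484 + 14.82 + 29.16 = 46.7262


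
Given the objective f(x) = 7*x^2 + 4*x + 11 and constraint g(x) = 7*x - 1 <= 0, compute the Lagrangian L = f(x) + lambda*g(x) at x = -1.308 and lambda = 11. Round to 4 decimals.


Step 1: Evaluate f(x).
f(-1.308) = 7*(-1.308)^2 + 4*(-1.308) + 11 = 17.744
Step 2: Evaluate g(x).
g(-1.308) = 7*-1.308 - 1 = -10.156
Step 3: Compute Lagrangian.
L = 17.744 + 11*-10.156 = -93.972


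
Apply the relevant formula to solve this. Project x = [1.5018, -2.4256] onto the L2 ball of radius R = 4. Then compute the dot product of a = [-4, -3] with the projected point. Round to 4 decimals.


Step 1: Compute ||x|| (intermediates to 6 decimals).
||x|| = sqrt(1.5018^2 + (-2.4256)^2) = 2.852883
Step 2: Project.
Since ||x|| <= R, proj = x (no scaling needed).
proj(x) = [1.5018, -2.4256]
Step 3: Dot product.
a^T * proj(x) = -4*1.5018 - 3*(-2.4256) = 1.2696


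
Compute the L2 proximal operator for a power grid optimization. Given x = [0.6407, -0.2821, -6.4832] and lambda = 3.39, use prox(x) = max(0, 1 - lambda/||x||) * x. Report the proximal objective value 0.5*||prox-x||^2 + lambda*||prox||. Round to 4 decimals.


Step 1: Compute ||x||.
||x|| = 6.5209
Step 2: Compute scaling factor.
scale = max(0, 1 - 3.39/6.5209) = 0.4801
Step 3: prox(x) = [0.3076, -0.1354, -3.1128]
||prox(x)|| = 3.1309
Step 4: Proximal objective.
0.5*||prox-x||^2 = 5.7461
lambda*||prox|| = 10.6138
Total = 16.3598


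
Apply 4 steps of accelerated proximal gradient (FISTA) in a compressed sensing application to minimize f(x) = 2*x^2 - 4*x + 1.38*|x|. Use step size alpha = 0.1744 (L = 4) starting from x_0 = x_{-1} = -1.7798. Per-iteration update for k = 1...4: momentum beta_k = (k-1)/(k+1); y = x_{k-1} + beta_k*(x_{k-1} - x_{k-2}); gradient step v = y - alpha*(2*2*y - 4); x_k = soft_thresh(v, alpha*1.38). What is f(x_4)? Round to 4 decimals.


FISTA on f(x) = 2*x^2 - 4*x + 1.38*|x|
L = 4, alpha = 0.1744
Iteration 1: beta = 0.0, y = -1.7798 + 0.0*(-1.7798 + 1.7798) = -1.7798
  grad(y) = -11.1192, v = y - alpha*grad = 0.1594
  prox(v) = soft_thresh(0.1594, 0.2407) = 0.0
Iteration 2: beta = 0.3333, y = 0.0 + 0.3333*(0.0 + 1.7798) = 0.5933
  grad(y) = -1.6269, v = y - alpha*grad = 0.877
  prox(v) = soft_thresh(0.877, 0.2407) = 0.6363
Iteration 3: beta = 0.5, y = 0.6363 + 0.5*(0.6363 - 0.0) = 0.9545
  grad(y) = -0.182, v = y - alpha*grad = 0.9862
  prox(v) = soft_thresh(0.9862, 0.2407) = 0.7456
Iteration 4: beta = 0.6, y = 0.7456 + 0.6*(0.7456 - 0.6363) = 0.8111
  grad(y) = -0.7556, v = y - alpha*grad = 0.9429
  prox(v) = soft_thresh(0.9429, 0.2407) = 0.7022
f(x_4) = 2*0.7022^2 - 4*0.7022 + 1.38*|0.7022| = -0.8536


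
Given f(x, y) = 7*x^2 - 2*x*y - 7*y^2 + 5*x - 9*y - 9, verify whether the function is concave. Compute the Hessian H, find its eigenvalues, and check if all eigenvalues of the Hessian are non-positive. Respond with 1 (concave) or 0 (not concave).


The Hessian of f(x,y) = 7*x^2 - 2*x*y - 7*y^2 + 5*x - 9*y - 9 is:
H = [[14, -2], [-2, -14]]
Trace = 14 - 14 = 0
Determinant = 14*-14 - (-2)^2 = -200
Discriminant = (0)^2 - 4*-200 = 800.0
Eigenvalues: lambda_1 = -14.1421, lambda_2 = 14.1421
The function is not concave.

0


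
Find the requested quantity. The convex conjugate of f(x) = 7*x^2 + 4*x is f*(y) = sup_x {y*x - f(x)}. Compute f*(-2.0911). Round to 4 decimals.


f*(y) = sup_x {y*x - a*x^2 - b*x} = sup_x {(y-b)*x - a*x^2}
FOC: (y - b) - 2a*x = 0 => x* = (y - b)/(2a)
x* = (-2.0911 - 4)/(2*7) = -0.4351
f*(-2.0911) = (y-b)^2/(4a) = (-2.0911 - 4)^2/(4*7)
= 37.1015/28 = 1.3251


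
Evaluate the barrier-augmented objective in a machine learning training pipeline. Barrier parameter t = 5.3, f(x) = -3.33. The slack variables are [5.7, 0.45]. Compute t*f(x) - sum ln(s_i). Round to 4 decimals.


Step 1: Compute log-barrier.
ln values: [1.7405, -0.7985]
phi = -(1.7405 - 0.7985) = -0.942
Step 2: Compute augmented objective.
t*f(x) = 5.3*-3.33 = -17.649
Total = -17.649 - 0.942 = -18.591


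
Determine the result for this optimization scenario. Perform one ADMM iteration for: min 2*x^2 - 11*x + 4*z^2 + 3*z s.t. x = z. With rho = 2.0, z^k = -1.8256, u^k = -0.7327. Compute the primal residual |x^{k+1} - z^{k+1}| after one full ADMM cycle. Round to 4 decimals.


ADMM iteration with rho = 2.0, z^k = -1.8256, u^k = -0.7327
Step 1: x-update.
Minimize 2*x^2 - 11*x + (2.0/2)*(x + 1.8256 - 0.7327)^2
FOC: (2*2 + 2.0)*x = 11 + 2.0*(-1.8256 + 0.7327)
x^{k+1} = 1.469
Step 2: z-update.
Minimize 4*z^2 + 3*z + (2.0/2)*(1.469 - z - 0.7327)^2
FOC: (2*4 + 2.0)*z = -3 + 2.0*(1.469 - 0.7327)
z^{k+1} = -0.1527
Step 3: u-update.
u^{k+1} = -0.7327 + 1.469 + 0.1527 = 0.8891
Step 4: Primal residual = |1.469 + 0.1527| = 1.6218


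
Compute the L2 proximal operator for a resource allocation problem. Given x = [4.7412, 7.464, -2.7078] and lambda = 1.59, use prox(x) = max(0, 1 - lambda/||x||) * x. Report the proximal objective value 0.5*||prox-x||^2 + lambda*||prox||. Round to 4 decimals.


Step 1: Compute ||x||.
||x|| = 9.2478
Step 2: Compute scaling factor.
scale = max(0, 1 - 1.59/9.2478) = 0.8281
Step 3: prox(x) = [3.926, 6.1807, -2.2422]
||prox(x)|| = 7.6578
Step 4: Proximal objective.
0.5*||prox-x||^2 = 1.2641
lambda*||prox|| = 12.1759
Total = 13.44


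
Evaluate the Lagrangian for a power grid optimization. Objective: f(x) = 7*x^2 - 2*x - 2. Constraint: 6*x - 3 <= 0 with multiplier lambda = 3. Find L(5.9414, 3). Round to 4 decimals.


Step 1: Evaluate f(x).
f(5.9414) = 7*5.9414^2 - 2*5.9414 - 2 = 233.2188
Step 2: Evaluate g(x).
g(5.9414) = 6*5.9414 - 3 = 32.6484
Step 3: Compute Lagrangian.
L = 233.2188 + 3*32.6484 = 331.164


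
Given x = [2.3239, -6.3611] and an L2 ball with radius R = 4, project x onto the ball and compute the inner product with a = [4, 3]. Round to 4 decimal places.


Step 1: Compute ||x|| (intermediates to 6 decimals).
||x|| = sqrt(2.3239^2 + (-6.3611)^2) = 6.772304
Step 2: Project.
Since ||x|| > R, scale = R/||x|| = 4/6.772304 = 0.590641, proj(x) = scale * x
proj(x) = [1.372591, -3.757126]
Step 3: Dot product.
a^T * proj(x) = 4*1.372591 + 3*(-3.757126) = -5.781


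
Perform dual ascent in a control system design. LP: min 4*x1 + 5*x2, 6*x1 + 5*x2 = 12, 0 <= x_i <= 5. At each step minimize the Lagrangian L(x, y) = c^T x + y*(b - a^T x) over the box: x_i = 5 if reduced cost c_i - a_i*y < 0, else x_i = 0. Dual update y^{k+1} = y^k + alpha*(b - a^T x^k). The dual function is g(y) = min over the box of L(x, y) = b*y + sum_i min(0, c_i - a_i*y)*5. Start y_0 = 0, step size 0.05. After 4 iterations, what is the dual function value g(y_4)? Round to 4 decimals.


Dual ascent for LP: min 4*x1 + 5*x2, 6*x1 + 5*x2 = 12, 0 <= x_i <= 5
Step 1: y^k = 0.0, reduced costs: (4.0, 5.0)
  x^k = (0.0, 0.0), subgradient = b - a^T x = 12.0
  y^{k+1} = 0.0 + 0.05*12.0 = 0.6
Step 2: y^k = 0.6, reduced costs: (0.4, 2.0)
  x^k = (0.0, 0.0), subgradient = b - a^T x = 12.0
  y^{k+1} = 0.6 + 0.05*12.0 = 1.2
Step 3: y^k = 1.2, reduced costs: (-3.2, -1.0)
  x^k = (5.0, 5.0), subgradient = b - a^T x = -43.0
  y^{k+1} = 1.2 + 0.05*-43.0 = -0.95
Step 4: y^k = -0.95, reduced costs: (9.7, 9.75)
  x^k = (0.0, 0.0), subgradient = b - a^T x = 12.0
  y^{k+1} = -0.95 + 0.05*12.0 = -0.35
Dual objective at y_4 = -0.35: reduced costs (6.1, 6.75), box minimizer x = (0.0, 0.0)
g(y_4) = b*y + (c1 - a1*y)*x1 + (c2 - a2*y)*x2 = 12*(-0.35) + 6.1*0.0 + 6.75*0.0 = -4.2 + 0.0 + 0.0 = -4.2


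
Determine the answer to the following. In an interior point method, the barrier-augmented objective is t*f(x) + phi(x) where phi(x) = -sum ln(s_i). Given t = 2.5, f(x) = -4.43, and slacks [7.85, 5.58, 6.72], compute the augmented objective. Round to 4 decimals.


Step 1: Compute log-barrier.
ln values: [2.0605, 1.7192, 1.9051]
phi = -(2.0605 + 1.7192 + 1.9051) = -5.6848
Step 2: Compute augmented objective.
t*f(x) = 2.5*-4.43 = -11.075
Total = -11.075 - 5.6848 = -16.7598


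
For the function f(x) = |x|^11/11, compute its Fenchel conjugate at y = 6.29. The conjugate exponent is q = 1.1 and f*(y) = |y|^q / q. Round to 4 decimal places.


The conjugate exponent q satisfies 1/p + 1/q = 1.
p = 11, so q = 11/(11 - 1) = 1.1
|y|^q = 6.29^1.1 = 7.5599
f*(6.29) = 7.5599 / 1.1 = 6.8726


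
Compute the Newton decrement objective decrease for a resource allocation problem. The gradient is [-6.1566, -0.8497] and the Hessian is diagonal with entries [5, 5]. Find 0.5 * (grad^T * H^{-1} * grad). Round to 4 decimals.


Step 1: H is diagonal, so H^(-1) * g = [-1.2313, -0.1699].
Step 2: g^T H^(-1) g = sum_i g_i^2 / H_ii
  = (-6.1566)^2/5 + (-0.8497)^2/5
  = 7.5807 + 0.1444 = 7.7251
Step 3: Objective decrease = 0.5 * g^T H^(-1) g = 3.8626


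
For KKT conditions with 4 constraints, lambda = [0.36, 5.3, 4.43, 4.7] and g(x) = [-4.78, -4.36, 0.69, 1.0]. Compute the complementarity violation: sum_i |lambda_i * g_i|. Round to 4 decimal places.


KKT complementary slackness check:
lambda_1 * g_1 = 0.36 * -4.78 = -1.7208
lambda_2 * g_2 = 5.3 * -4.36 = -23.108
lambda_3 * g_3 = 4.43 * 0.69 = 3.0567
lambda_4 * g_4 = 4.7 * 1.0 = 4.7
Total violation = 1.7208 + 23.108 + 3.0567 + 4.7 = 32.5855


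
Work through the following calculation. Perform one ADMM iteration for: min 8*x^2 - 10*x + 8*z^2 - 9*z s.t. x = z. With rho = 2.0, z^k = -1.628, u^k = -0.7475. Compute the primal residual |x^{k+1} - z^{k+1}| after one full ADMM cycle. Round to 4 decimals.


ADMM iteration with rho = 2.0, z^k = -1.628, u^k = -0.7475
Step 1: x-update.
Minimize 8*x^2 - 10*x + (2.0/2)*(x + 1.628 - 0.7475)^2
FOC: (2*8 + 2.0)*x = 10 + 2.0*(-1.628 + 0.7475)
x^{k+1} = 0.4577
Step 2: z-update.
Minimize 8*z^2 - 9*z + (2.0/2)*(0.4577 - z - 0.7475)^2
FOC: (2*8 + 2.0)*z = 9 + 2.0*(0.4577 - 0.7475)
z^{k+1} = 0.4678
Step 3: u-update.
u^{k+1} = -0.7475 + 0.4577 - 0.4678 = -0.7576
Step 4: Primal residual = |0.4577 - 0.4678| = 0.0101


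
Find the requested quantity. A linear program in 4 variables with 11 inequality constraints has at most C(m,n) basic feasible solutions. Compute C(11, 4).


Each vertex corresponds to some choice of n active constraints out of m, so the number of vertices is at most C(m, n) = m! / (n!(m-n)!).
m = 11, n = 4
Numerator: 11 * 10 * 9 * 8
Denominator: 4! = 24
C(11, 4) = 330


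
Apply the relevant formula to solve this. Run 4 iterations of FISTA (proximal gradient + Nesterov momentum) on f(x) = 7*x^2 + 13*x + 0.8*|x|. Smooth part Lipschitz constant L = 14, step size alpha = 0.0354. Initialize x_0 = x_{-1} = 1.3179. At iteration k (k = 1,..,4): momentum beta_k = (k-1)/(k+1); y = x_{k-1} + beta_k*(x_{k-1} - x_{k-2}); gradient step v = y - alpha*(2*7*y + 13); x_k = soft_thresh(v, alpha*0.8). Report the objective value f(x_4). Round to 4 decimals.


FISTA on f(x) = 7*x^2 + 13*x + 0.8*|x|
L = 14, alpha = 0.0354
Iteration 1: beta = 0.0, y = 1.3179 + 0.0*(1.3179 - 1.3179) = 1.3179
  grad(y) = 31.4506, v = y - alpha*grad = 0.2045
  prox(v) = soft_thresh(0.2045, 0.0283) = 0.1762
Iteration 2: beta = 0.3333, y = 0.1762 + 0.3333*(0.1762 - 1.3179) = -0.2043
  grad(y) = 10.1394, v = y - alpha*grad = -0.5633
  prox(v) = soft_thresh(-0.5633, 0.0283) = -0.5349
Iteration 3: beta = 0.5, y = -0.5349 + 0.5*(-0.5349 - 0.1762) = -0.8905
  grad(y) = 0.5326, v = y - alpha*grad = -0.9094
  prox(v) = soft_thresh(-0.9094, 0.0283) = -0.8811
Iteration 4: beta = 0.6, y = -0.8811 + 0.6*(-0.8811 + 0.5349) = -1.0887
  grad(y) = -2.2423, v = y - alpha*grad = -1.0094
  prox(v) = soft_thresh(-1.0094, 0.0283) = -0.981
f(x_4) = 7*(-0.981)^2 + 13*(-0.981) + 0.8*|-0.981| = -5.2316


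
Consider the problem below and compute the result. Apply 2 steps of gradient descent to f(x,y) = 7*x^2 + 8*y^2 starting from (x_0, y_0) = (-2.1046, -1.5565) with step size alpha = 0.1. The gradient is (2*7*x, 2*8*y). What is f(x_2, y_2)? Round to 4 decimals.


Gradient descent on f(x,y) = 7*x^2 + 8*y^2.
Starting point: (-2.1046, -1.5565), alpha = 0.1
Step 1: grad_x = 2*7*-2.1046 = -29.4644, grad_y = 2*8*-1.5565 = -24.904
  x_1 = -2.1046 - 0.1*-29.4644 = 0.8418
  y_1 = -1.5565 - 0.1*-24.904 = 0.9339
Step 2: grad_x = 2*7*0.8418 = 11.7858, grad_y = 2*8*0.9339 = 14.9424
  x_2 = 0.8418 - 0.1*11.7858 = -0.3367
  y_2 = 0.9339 - 0.1*14.9424 = -0.5603
f(-0.3367, -0.5603) = 7*(-0.3367)^2 + 8*(-0.5603)^2 = 3.3056


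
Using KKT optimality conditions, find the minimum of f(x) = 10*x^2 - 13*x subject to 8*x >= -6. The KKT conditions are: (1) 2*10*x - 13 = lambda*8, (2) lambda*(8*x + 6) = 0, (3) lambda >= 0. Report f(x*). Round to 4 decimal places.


Step 1: Try lambda = 0 (constraint inactive).
Stationarity: 2*10*x - 13 = 0
x* = 13/(2*10) = 0.65
Check constraint: 8*0.65 = 5.2 >= -6 -- satisfied.
Step 2: Compute optimal value.
f(x*) = 10*0.65^2 - 13*0.65 = -4.225


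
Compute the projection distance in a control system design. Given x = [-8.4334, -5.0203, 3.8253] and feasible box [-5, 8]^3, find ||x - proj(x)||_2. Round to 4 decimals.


Project each component onto [-5, 8].
clip(-8.4334) = -5.0, clip(-5.0203) = -5.0, clip(3.8253) = 3.8253
Projection = [-5.0, -5.0, 3.8253]
Squared diffs: [11.7882, 0.0004, 0.0]
Distance = sqrt(11.7886) = 3.4335


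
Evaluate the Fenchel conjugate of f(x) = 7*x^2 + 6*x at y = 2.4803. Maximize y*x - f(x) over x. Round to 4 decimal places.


f*(y) = sup_x {y*x - a*x^2 - b*x} = sup_x {(y-b)*x - a*x^2}
FOC: (y - b) - 2a*x = 0 => x* = (y - b)/(2a)
x* = (2.4803 - 6)/(2*7) = -0.2514
f*(2.4803) = (y-b)^2/(4a) = (2.4803 - 6)^2/(4*7)
= 12.3883/28 = 0.4424


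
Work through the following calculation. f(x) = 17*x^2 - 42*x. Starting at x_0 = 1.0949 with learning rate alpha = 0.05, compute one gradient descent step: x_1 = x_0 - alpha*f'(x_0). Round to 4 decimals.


We compute the gradient at x_0 and apply the update.
f'(x) = 34*x - 42
f'(1.0949) = 34*1.0949 - 42 = -4.7734
x_1 = 1.0949 - 0.05*-4.7734 = 1.3336


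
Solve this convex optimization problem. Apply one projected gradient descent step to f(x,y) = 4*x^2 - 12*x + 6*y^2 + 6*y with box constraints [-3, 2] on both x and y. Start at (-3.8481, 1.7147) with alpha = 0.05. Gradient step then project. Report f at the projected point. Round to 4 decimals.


Step 1: Compute gradient at (-3.8481, 1.7147).
grad_x = 2*4*-3.8481 - 12 = -42.7848
grad_y = 2*6*1.7147 + 6 = 26.5764
Step 2: Gradient step.
x_raw = -3.8481 - 0.05*-42.7848 = -1.7089
y_raw = 1.7147 - 0.05*26.5764 = 0.3859
Step 3: Project onto [-3, 2].
x_proj = clip(-1.7089) = -1.7089
y_proj = clip(0.3859) = 0.3859
Step 4: Evaluate f.
f(-1.7089, 0.3859) = 35.3958


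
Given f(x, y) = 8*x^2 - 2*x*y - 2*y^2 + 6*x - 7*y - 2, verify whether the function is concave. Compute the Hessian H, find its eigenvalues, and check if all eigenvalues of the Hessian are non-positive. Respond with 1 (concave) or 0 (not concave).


The Hessian of f(x,y) = 8*x^2 - 2*x*y - 2*y^2 + 6*x - 7*y - 2 is:
H = [[16, -2], [-2, -4]]
Trace = 16 - 4 = 12
Determinant = 16*-4 - (-2)^2 = -68
Discriminant = (12)^2 - 4*-68 = 416.0
Eigenvalues: lambda_1 = -4.198, lambda_2 = 16.198
The function is not concave.

0


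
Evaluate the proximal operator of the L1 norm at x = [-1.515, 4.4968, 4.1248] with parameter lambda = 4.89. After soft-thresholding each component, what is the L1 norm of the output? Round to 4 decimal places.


Soft-thresholding with lambda = 4.89:
prox(-1.515) = sign(-1.515)*max(|-1.515| - 4.89, 0) = 0.0
prox(4.4968) = sign(4.4968)*max(|4.4968| - 4.89, 0) = 0.0
prox(4.1248) = sign(4.1248)*max(|4.1248| - 4.89, 0) = 0.0
prox(x) = [0.0, 0.0, 0.0]
||prox(x)||_1 = 0.0 + 0.0 + 0.0 = 0.0


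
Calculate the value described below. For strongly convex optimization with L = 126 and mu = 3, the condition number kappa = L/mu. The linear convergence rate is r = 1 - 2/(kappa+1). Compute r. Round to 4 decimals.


Step 1: Compute the condition number.
kappa = L/mu = 126/3 = 42.0
Step 2: Compute the convergence rate.
r = 1 - 2/(kappa + 1) = 1 - 2*mu/(L + mu) = (L - mu)/(L + mu) = 123/129 = 0.9535


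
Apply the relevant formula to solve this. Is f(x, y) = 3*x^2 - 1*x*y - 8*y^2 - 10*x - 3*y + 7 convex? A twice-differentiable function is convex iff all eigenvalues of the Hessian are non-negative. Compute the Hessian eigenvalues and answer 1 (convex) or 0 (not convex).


The Hessian of f(x,y) = 3*x^2 - 1*x*y - 8*y^2 - 10*x - 3*y + 7 is:
H = [[6, -1], [-1, -16]]
Trace = 6 - 16 = -10
Determinant = 6*-16 - (-1)^2 = -97
Discriminant = (-10)^2 - 4*-97 = 488.0
Eigenvalues: lambda_1 = -16.0454, lambda_2 = 6.0454
The function is not convex.

0


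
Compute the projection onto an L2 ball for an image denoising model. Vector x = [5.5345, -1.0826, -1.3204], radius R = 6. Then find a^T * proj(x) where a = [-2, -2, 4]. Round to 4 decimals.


Step 1: Compute ||x|| (intermediates to 6 decimals).
||x|| = sqrt(5.5345^2 + (-1.0826)^2 + (-1.3204)^2) = 5.791905
Step 2: Project.
Since ||x|| <= R, proj = x (no scaling needed).
proj(x) = [5.5345, -1.0826, -1.3204]
Step 3: Dot product.
a^T * proj(x) = -2*5.5345 - 2*(-1.0826) + 4*(-1.3204) = -14.1854


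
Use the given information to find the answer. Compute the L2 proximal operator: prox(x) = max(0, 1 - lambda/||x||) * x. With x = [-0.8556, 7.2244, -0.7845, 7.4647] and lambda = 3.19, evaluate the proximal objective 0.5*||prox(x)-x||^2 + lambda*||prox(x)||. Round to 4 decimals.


Step 1: Compute ||x||.
||x|| = 10.4528
Step 2: Compute scaling factor.
scale = max(0, 1 - 3.19/10.4528) = 0.6948
Step 3: prox(x) = [-0.5945, 5.0196, -0.5451, 5.1866]
||prox(x)|| = 7.2628
Step 4: Proximal objective.
0.5*||prox-x||^2 = 5.0881
lambda*||prox|| = 23.1683
Total = 28.2564


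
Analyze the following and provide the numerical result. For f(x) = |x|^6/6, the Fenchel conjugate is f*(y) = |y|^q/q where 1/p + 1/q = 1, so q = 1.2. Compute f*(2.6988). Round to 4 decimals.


The conjugate exponent q satisfies 1/p + 1/q = 1.
p = 6, so q = 6/(6 - 1) = 1.2
|y|^q = 2.6988^1.2 = 3.2916
f*(2.6988) = 3.2916 / 1.2 = 2.743


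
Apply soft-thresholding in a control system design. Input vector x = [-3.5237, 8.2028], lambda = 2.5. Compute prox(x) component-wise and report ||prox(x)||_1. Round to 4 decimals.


Soft-thresholding with lambda = 2.5:
prox(-3.5237) = sign(-3.5237)*max(|-3.5237| - 2.5, 0) = -1.0237
prox(8.2028) = sign(8.2028)*max(|8.2028| - 2.5, 0) = 5.7028
prox(x) = [-1.0237, 5.7028]
||prox(x)||_1 = 1.0237 + 5.7028 = 6.7265


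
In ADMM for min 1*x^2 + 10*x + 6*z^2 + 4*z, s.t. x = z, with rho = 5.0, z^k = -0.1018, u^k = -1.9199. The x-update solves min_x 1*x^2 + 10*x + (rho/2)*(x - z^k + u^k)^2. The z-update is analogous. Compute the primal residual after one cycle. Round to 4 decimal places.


ADMM iteration with rho = 5.0, z^k = -0.1018, u^k = -1.9199
Step 1: x-update.
Minimize 1*x^2 + 10*x + (5.0/2)*(x + 0.1018 - 1.9199)^2
FOC: (2*1 + 5.0)*x = -10 + 5.0*(-0.1018 + 1.9199)
x^{k+1} = -0.1299
Step 2: z-update.
Minimize 6*z^2 + 4*z + (5.0/2)*(-0.1299 - z - 1.9199)^2
FOC: (2*6 + 5.0)*z = -4 + 5.0*(-0.1299 - 1.9199)
z^{k+1} = -0.8382
Step 3: u-update.
u^{k+1} = -1.9199 - 0.1299 + 0.8382 = -1.2116
Step 4: Primal residual = |-0.1299 + 0.8382| = 0.7083


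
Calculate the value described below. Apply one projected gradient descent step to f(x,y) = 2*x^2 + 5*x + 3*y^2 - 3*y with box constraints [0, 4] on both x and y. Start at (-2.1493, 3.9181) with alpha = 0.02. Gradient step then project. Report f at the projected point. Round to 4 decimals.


Step 1: Compute gradient at (-2.1493, 3.9181).
grad_x = 2*2*-2.1493 + 5 = -3.5972
grad_y = 2*3*3.9181 - 3 = 20.5086
Step 2: Gradient step.
x_raw = -2.1493 - 0.02*-3.5972 = -2.0774
y_raw = 3.9181 - 0.02*20.5086 = 3.5079
Step 3: Project onto [0, 4].
x_proj = clip(-2.0774) = 0.0
y_proj = clip(3.5079) = 3.5079
Step 4: Evaluate f.
f(0.0, 3.5079) = 26.3929


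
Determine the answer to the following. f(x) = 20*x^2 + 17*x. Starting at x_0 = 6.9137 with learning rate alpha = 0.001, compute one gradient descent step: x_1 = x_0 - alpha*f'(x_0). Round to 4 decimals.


We compute the gradient at x_0 and apply the update.
f'(x) = 40*x + 17
f'(6.9137) = 40*6.9137 + 17 = 293.548
x_1 = 6.9137 - 0.001*293.548 = 6.6202


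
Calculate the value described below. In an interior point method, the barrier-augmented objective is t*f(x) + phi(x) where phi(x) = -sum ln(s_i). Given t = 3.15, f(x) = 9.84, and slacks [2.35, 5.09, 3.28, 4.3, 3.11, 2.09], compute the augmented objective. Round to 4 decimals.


Step 1: Compute log-barrier.
ln values: [0.8544, 1.6273, 1.1878, 1.4586, 1.1346, 0.7372]
phi = -(0.8544 + 1.6273 + 1.1878 + 1.4586 + 1.1346 + 0.7372) = -6.9999
Step 2: Compute augmented objective.
t*f(x) = 3.15*9.84 = 30.996
Total = 30.996 - 6.9999 = 23.9961


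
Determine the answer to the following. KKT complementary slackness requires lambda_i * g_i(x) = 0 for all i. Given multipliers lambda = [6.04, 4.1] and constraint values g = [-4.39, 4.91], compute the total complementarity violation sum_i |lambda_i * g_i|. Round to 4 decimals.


KKT complementary slackness check:
lambda_1 * g_1 = 6.04 * -4.39 = -26.5156
lambda_2 * g_2 = 4.1 * 4.91 = 20.131
Total violation = 26.5156 + 20.131 = 46.6466


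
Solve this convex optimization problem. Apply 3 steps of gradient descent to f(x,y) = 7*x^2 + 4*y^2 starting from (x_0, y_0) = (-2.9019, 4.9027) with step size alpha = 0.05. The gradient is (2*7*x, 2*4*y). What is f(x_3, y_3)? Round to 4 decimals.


Gradient descent on f(x,y) = 7*x^2 + 4*y^2.
Starting point: (-2.9019, 4.9027), alpha = 0.05
Step 1: grad_x = 2*7*-2.9019 = -40.6266, grad_y = 2*4*4.9027 = 39.2216
  x_1 = -2.9019 - 0.05*-40.6266 = -0.8706
  y_1 = 4.9027 - 0.05*39.2216 = 2.9416
Step 2: grad_x = 2*7*-0.8706 = -12.188, grad_y = 2*4*2.9416 = 23.533
  x_2 = -0.8706 - 0.05*-12.188 = -0.2612
  y_2 = 2.9416 - 0.05*23.533 = 1.765
Step 3: grad_x = 2*7*-0.2612 = -3.6564, grad_y = 2*4*1.765 = 14.1198
  x_3 = -0.2612 - 0.05*-3.6564 = -0.0784
  y_3 = 1.765 - 0.05*14.1198 = 1.059
f(-0.0784, 1.059) = 7*(-0.0784)^2 + 4*1.059^2 = 4.5288


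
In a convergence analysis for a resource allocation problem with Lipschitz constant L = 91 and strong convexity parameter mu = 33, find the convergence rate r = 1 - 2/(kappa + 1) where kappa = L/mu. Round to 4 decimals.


Step 1: Compute the condition number.
kappa = L/mu = 91/33 = 2.7576
Step 2: Compute the convergence rate.
r = 1 - 2/(kappa + 1) = 1 - 2*mu/(L + mu) = (L - mu)/(L + mu) = 58/124 = 0.4677


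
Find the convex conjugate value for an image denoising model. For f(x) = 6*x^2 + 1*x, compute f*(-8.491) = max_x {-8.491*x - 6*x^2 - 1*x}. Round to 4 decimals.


f*(y) = sup_x {y*x - a*x^2 - b*x} = sup_x {(y-b)*x - a*x^2}
FOC: (y - b) - 2a*x = 0 => x* = (y - b)/(2a)
x* = (-8.491 - 1)/(2*6) = -0.7909
f*(-8.491) = (y-b)^2/(4a) = (-8.491 - 1)^2/(4*6)
= 90.0791/24 = 3.7533


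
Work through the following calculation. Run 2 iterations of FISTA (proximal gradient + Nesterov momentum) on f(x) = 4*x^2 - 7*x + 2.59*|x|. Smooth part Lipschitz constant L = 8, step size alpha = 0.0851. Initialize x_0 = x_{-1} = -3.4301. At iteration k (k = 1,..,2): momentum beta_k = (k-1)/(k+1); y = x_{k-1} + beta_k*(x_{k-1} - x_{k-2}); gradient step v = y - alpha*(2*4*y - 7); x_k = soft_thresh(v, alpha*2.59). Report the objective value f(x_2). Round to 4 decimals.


FISTA on f(x) = 4*x^2 - 7*x + 2.59*|x|
L = 8, alpha = 0.0851
Iteration 1: beta = 0.0, y = -3.4301 + 0.0*(-3.4301 + 3.4301) = -3.4301
  grad(y) = -34.4408, v = y - alpha*grad = -0.4992
  prox(v) = soft_thresh(-0.4992, 0.2204) = -0.2788
Iteration 2: beta = 0.3333, y = -0.2788 + 0.3333*(-0.2788 + 3.4301) = 0.7717
  grad(y) = -0.8267, v = y - alpha*grad = 0.842
  prox(v) = soft_thresh(0.842, 0.2204) = 0.6216
f(x_2) = 4*0.6216^2 - 7*0.6216 + 2.59*|0.6216| = -1.1957


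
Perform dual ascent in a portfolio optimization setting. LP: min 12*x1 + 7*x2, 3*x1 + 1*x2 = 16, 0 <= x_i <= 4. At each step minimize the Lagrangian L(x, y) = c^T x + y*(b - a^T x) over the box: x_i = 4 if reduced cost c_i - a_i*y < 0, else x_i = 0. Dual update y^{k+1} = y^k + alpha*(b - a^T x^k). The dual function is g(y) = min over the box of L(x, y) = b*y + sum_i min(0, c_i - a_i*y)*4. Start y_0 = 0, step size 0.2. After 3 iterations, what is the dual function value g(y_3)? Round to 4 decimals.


Dual ascent for LP: min 12*x1 + 7*x2, 3*x1 + 1*x2 = 16, 0 <= x_i <= 4
Step 1: y^k = 0.0, reduced costs: (12.0, 7.0)
  x^k = (0.0, 0.0), subgradient = b - a^T x = 16.0
  y^{k+1} = 0.0 + 0.2*16.0 = 3.2
Step 2: y^k = 3.2, reduced costs: (2.4, 3.8)
  x^k = (0.0, 0.0), subgradient = b - a^T x = 16.0
  y^{k+1} = 3.2 + 0.2*16.0 = 6.4
Step 3: y^k = 6.4, reduced costs: (-7.2, 0.6)
  x^k = (4.0, 0.0), subgradient = b - a^T x = 4.0
  y^{k+1} = 6.4 + 0.2*4.0 = 7.2
Dual objective at y_3 = 7.2: reduced costs (-9.6, -0.2), box minimizer x = (4.0, 4.0)
g(y_3) = b*y + (c1 - a1*y)*x1 + (c2 - a2*y)*x2 = 16*7.2 + (-9.6)*4.0 + (-0.2)*4.0 = 115.2 - 38.4 - 0.8 = 76.0


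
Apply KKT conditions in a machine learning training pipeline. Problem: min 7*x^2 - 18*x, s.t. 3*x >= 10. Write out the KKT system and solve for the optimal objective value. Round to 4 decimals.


Step 1: Try lambda = 0 (constraint inactive).
x_unc = 18/(2*7) = 1.2857
Check: 3*1.2857 = 3.8571 < 10 -- violated!
Step 2: Constraint must be active: 3*x = 10
x* = 10/3 = 3.3333 (rounded; the exact value 10/3 is used below)
lambda = (2*7*(10/3) - 18)/3 = 9.5556
Step 3: Compute optimal value.
f(x*) = 7*(10/3)^2 - 18*(10/3) = 17.7778


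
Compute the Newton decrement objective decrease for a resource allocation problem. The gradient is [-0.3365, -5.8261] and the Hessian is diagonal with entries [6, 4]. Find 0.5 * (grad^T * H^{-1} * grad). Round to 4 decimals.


Step 1: H is diagonal, so H^(-1) * g = [-0.0561, -1.4565].
Step 2: g^T H^(-1) g = sum_i g_i^2 / H_ii
  = (-0.3365)^2/6 + (-5.8261)^2/4
  = 0.0189 + 8.4859 = 8.5047
Step 3: Objective decrease = 0.5 * g^T H^(-1) g = 4.2524


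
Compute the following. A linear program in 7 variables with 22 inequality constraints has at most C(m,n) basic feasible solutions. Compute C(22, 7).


Each vertex corresponds to some choice of n active constraints out of m, so the number of vertices is at most C(m, n) = m! / (n!(m-n)!).
m = 22, n = 7
Numerator: 22 * 21 * 20 * 19 * 18 * 17 * 16
Denominator: 7! = 5040
C(22, 7) = 170544


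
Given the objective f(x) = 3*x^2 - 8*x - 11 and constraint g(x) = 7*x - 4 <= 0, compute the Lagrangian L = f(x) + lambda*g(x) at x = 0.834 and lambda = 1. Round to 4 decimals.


Step 1: Evaluate f(x).
f(0.834) = 3*0.834^2 - 8*0.834 - 11 = -15.5853
Step 2: Evaluate g(x).
g(0.834) = 7*0.834 - 4 = 1.838
Step 3: Compute Lagrangian.
L = -15.5853 + 1*1.838 = -13.7473


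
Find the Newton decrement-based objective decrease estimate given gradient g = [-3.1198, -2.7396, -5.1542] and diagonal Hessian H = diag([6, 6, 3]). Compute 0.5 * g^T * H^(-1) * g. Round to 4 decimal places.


Step 1: H is diagonal, so H^(-1) * g = [-0.52, -0.4566, -1.7181].
Step 2: g^T H^(-1) g = sum_i g_i^2 / H_ii
  = (-3.1198)^2/6 + (-2.7396)^2/6 + (-5.1542)^2/3
  = 1.6222 + 1.2509 + 8.8553 = 11.7284
Step 3: Objective decrease = 0.5 * g^T H^(-1) g = 5.8642


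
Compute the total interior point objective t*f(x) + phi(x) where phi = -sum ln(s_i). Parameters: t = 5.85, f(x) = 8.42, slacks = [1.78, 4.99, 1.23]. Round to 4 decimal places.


Step 1: Compute log-barrier.
ln values: [0.5766, 1.6074, 0.207]
phi = -(0.5766 + 1.6074 + 0.207) = -2.3911
Step 2: Compute augmented objective.
t*f(x) = 5.85*8.42 = 49.257
Total = 49.257 - 2.3911 = 46.8659


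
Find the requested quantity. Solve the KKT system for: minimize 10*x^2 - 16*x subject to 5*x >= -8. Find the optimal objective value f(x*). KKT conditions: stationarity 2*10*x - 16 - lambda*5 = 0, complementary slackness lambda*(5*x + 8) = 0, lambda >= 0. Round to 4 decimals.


Step 1: Try lambda = 0 (constraint inactive).
Stationarity: 2*10*x - 16 = 0
x* = 16/(2*10) = 0.8
Check constraint: 5*0.8 = 4.0 >= -8 -- satisfied.
Step 2: Compute optimal value.
f(x*) = 10*0.8^2 - 16*0.8 = -6.4


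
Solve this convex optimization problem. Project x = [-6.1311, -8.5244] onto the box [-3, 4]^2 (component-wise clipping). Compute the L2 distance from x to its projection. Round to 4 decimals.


Project each component onto [-3, 4].
clip(-6.1311) = -3.0, clip(-8.5244) = -3.0
Projection = [-3.0, -3.0]
Squared diffs: [9.8038, 30.519]
Distance = sqrt(40.3228) = 6.35


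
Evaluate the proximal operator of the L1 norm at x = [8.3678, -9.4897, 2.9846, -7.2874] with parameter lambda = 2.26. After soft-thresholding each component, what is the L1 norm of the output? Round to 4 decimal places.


Soft-thresholding with lambda = 2.26:
prox(8.3678) = sign(8.3678)*max(|8.3678| - 2.26, 0) = 6.1078
prox(-9.4897) = sign(-9.4897)*max(|-9.4897| - 2.26, 0) = -7.2297
prox(2.9846) = sign(2.9846)*max(|2.9846| - 2.26, 0) = 0.7246
prox(-7.2874) = sign(-7.2874)*max(|-7.2874| - 2.26, 0) = -5.0274
prox(x) = [6.1078, -7.2297, 0.7246, -5.0274]
||prox(x)||_1 = 6.1078 + 7.2297 + 0.7246 + 5.0274 = 19.0895


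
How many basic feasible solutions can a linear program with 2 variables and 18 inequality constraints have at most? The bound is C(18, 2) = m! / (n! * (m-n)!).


Each vertex corresponds to some choice of n active constraints out of m, so the number of vertices is at most C(m, n) = m! / (n!(m-n)!).
m = 18, n = 2
Numerator: 18 * 17
Denominator: 2! = 2
C(18, 2) = 153


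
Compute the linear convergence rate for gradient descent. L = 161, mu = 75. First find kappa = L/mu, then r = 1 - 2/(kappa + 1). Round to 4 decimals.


Step 1: Compute the condition number.
kappa = L/mu = 161/75 = 2.1467
Step 2: Compute the convergence rate.
r = 1 - 2/(kappa + 1) = 1 - 2*mu/(L + mu) = (L - mu)/(L + mu) = 86/236 = 0.3644


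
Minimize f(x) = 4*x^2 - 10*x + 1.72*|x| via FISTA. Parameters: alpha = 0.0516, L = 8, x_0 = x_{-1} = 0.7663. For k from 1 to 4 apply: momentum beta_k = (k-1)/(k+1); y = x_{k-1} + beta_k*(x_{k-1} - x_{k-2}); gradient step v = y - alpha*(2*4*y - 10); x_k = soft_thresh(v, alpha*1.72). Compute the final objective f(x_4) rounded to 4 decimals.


FISTA on f(x) = 4*x^2 - 10*x + 1.72*|x|
L = 8, alpha = 0.0516
Iteration 1: beta = 0.0, y = 0.7663 + 0.0*(0.7663 - 0.7663) = 0.7663
  grad(y) = -3.8696, v = y - alpha*grad = 0.966
  prox(v) = soft_thresh(0.966, 0.0888) = 0.8772
Iteration 2: beta = 0.3333, y = 0.8772 + 0.3333*(0.8772 - 0.7663) = 0.9142
  grad(y) = -2.6865, v = y - alpha*grad = 1.0528
  prox(v) = soft_thresh(1.0528, 0.0888) = 0.9641
Iteration 3: beta = 0.5, y = 0.9641 + 0.5*(0.9641 - 0.8772) = 1.0075
  grad(y) = -1.9401, v = y - alpha*grad = 1.1076
  prox(v) = soft_thresh(1.1076, 0.0888) = 1.0188
Iteration 4: beta = 0.6, y = 1.0188 + 0.6*(1.0188 - 0.9641) = 1.0517
  grad(y) = -1.5863, v = y - alpha*grad = 1.1336
  prox(v) = soft_thresh(1.1336, 0.0888) = 1.0448
f(x_4) = 4*1.0448^2 - 10*1.0448 + 1.72*|1.0448| = -4.2845


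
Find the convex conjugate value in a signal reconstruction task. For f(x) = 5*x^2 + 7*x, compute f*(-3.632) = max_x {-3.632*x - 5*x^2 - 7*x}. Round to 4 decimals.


f*(y) = sup_x {y*x - a*x^2 - b*x} = sup_x {(y-b)*x - a*x^2}
FOC: (y - b) - 2a*x = 0 => x* = (y - b)/(2a)
x* = (-3.632 - 7)/(2*5) = -1.0632
f*(-3.632) = (y-b)^2/(4a) = (-3.632 - 7)^2/(4*5)
= 113.0394/20 = 5.652


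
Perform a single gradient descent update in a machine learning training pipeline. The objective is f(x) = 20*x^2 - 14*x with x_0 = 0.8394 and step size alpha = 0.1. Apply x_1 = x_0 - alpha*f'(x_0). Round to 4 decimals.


We compute the gradient at x_0 and apply the update.
f'(x) = 40*x - 14
f'(0.8394) = 40*0.8394 - 14 = 19.576
x_1 = 0.8394 - 0.1*19.576 = -1.1182


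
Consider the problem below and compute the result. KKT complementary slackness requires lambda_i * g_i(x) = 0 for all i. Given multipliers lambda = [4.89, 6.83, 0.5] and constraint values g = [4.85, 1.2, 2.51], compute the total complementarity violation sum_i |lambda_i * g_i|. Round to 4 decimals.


KKT complementary slackness check:
lambda_1 * g_1 = 4.89 * 4.85 = 23.7165
lambda_2 * g_2 = 6.83 * 1.2 = 8.196
lambda_3 * g_3 = 0.5 * 2.51 = 1.255
Total violation = 23.7165 + 8.196 + 1.255 = 33.1675


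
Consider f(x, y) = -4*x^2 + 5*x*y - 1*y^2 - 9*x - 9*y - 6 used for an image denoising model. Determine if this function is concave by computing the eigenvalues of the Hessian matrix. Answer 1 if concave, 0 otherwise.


The Hessian of f(x,y) = -4*x^2 + 5*x*y - 1*y^2 - 9*x - 9*y - 6 is:
H = [[-8, 5], [5, -2]]
Trace = -8 - 2 = -10
Determinant = -8*-2 - (5)^2 = -9
Discriminant = (-10)^2 - 4*-9 = 136.0
Eigenvalues: lambda_1 = -10.831, lambda_2 = 0.831
The function is not concave.

0


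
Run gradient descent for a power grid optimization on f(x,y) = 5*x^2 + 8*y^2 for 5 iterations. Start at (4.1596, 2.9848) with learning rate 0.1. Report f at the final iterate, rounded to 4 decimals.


Gradient descent on f(x,y) = 5*x^2 + 8*y^2.
Starting point: (4.1596, 2.9848), alpha = 0.1
Step 1: grad_x = 2*5*4.1596 = 41.596, grad_y = 2*8*2.9848 = 47.7568
  x_1 = 4.1596 - 0.1*41.596 = 0.0
  y_1 = 2.9848 - 0.1*47.7568 = -1.7909
Step 2: grad_x = 2*5*0.0 = 0.0, grad_y = 2*8*-1.7909 = -28.6541
  x_2 = 0.0 - 0.1*0.0 = 0.0
  y_2 = -1.7909 - 0.1*-28.6541 = 1.0745
Step 3: grad_x = 2*5*0.0 = 0.0, grad_y = 2*8*1.0745 = 17.1924
  x_3 = 0.0 - 0.1*0.0 = 0.0
  y_3 = 1.0745 - 0.1*17.1924 = -0.6447
Step 4: grad_x = 2*5*0.0 = 0.0, grad_y = 2*8*-0.6447 = -10.3155
  x_4 = 0.0 - 0.1*0.0 = 0.0
  y_4 = -0.6447 - 0.1*-10.3155 = 0.3868
Step 5: grad_x = 2*5*0.0 = 0.0, grad_y = 2*8*0.3868 = 6.1893
  x_5 = 0.0 - 0.1*0.0 = 0.0
  y_5 = 0.3868 - 0.1*6.1893 = -0.2321
f(0.0, -0.2321) = 5*0.0^2 + 8*(-0.2321)^2 = 0.431


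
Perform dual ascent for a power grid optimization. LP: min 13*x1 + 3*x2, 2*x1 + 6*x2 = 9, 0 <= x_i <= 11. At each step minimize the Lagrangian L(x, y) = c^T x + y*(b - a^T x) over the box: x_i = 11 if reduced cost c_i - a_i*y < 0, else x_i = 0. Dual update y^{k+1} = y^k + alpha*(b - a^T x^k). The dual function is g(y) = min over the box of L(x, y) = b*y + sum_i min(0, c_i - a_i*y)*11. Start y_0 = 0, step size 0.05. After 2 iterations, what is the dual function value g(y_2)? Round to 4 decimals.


Dual ascent for LP: min 13*x1 + 3*x2, 2*x1 + 6*x2 = 9, 0 <= x_i <= 11
Step 1: y^k = 0.0, reduced costs: (13.0, 3.0)
  x^k = (0.0, 0.0), subgradient = b - a^T x = 9.0
  y^{k+1} = 0.0 + 0.05*9.0 = 0.45
Step 2: y^k = 0.45, reduced costs: (12.1, 0.3)
  x^k = (0.0, 0.0), subgradient = b - a^T x = 9.0
  y^{k+1} = 0.45 + 0.05*9.0 = 0.9
Dual objective at y_2 = 0.9: reduced costs (11.2, -2.4), box minimizer x = (0.0, 11.0)
g(y_2) = b*y + (c1 - a1*y)*x1 + (c2 - a2*y)*x2 = 9*0.9 + 11.2*0.0 + (-2.4)*11.0 = 8.1 + 0.0 - 26.4 = -18.3


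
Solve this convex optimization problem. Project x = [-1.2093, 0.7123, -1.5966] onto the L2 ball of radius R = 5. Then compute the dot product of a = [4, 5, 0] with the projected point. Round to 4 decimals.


Step 1: Compute ||x|| (intermediates to 6 decimals).
||x|| = sqrt((-1.2093)^2 + 0.7123^2 + (-1.5966)^2) = 2.125773
Step 2: Project.
Since ||x|| <= R, proj = x (no scaling needed).
proj(x) = [-1.2093, 0.7123, -1.5966]
Step 3: Dot product.
a^T * proj(x) = 4*(-1.2093) + 5*0.7123 + 0*(-1.5966) = -1.2757


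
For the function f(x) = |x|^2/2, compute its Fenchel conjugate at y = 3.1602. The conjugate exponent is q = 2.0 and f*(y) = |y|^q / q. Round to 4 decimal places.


The conjugate exponent q satisfies 1/p + 1/q = 1.
p = 2, so q = 2/(2 - 1) = 2.0
|y|^q = 3.1602^2.0 = 9.9869
f*(3.1602) = 9.9869 / 2.0 = 4.9934


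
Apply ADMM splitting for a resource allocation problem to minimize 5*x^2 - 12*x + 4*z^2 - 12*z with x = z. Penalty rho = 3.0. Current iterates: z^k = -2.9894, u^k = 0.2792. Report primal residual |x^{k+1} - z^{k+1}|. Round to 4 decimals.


ADMM iteration with rho = 3.0, z^k = -2.9894, u^k = 0.2792
Step 1: x-update.
Minimize 5*x^2 - 12*x + (3.0/2)*(x + 2.9894 + 0.2792)^2
FOC: (2*5 + 3.0)*x = 12 + 3.0*(-2.9894 - 0.2792)
x^{k+1} = 0.1688
Step 2: z-update.
Minimize 4*z^2 - 12*z + (3.0/2)*(0.1688 - z + 0.2792)^2
FOC: (2*4 + 3.0)*z = 12 + 3.0*(0.1688 + 0.2792)
z^{k+1} = 1.2131
Step 3: u-update.
u^{k+1} = 0.2792 + 0.1688 - 1.2131 = -0.7651
Step 4: Primal residual = |0.1688 - 1.2131| = 1.0443


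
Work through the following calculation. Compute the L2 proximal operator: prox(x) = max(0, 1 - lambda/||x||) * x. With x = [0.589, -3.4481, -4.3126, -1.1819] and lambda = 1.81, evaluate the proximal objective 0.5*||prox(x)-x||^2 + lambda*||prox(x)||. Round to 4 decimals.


Step 1: Compute ||x||.
||x|| = 5.6773
Step 2: Compute scaling factor.
scale = max(0, 1 - 1.81/5.6773) = 0.6812
Step 3: prox(x) = [0.4012, -2.3488, -2.9377, -0.8051]
||prox(x)|| = 3.8673
Step 4: Proximal objective.
0.5*||prox-x||^2 = 1.6381
lambda*||prox|| = 6.9998
Total = 8.6379


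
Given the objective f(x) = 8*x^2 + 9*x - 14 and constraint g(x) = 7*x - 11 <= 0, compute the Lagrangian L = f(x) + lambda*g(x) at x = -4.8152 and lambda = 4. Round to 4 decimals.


Step 1: Evaluate f(x).
f(-4.8152) = 8*(-4.8152)^2 + 9*(-4.8152) - 14 = 128.1524
Step 2: Evaluate g(x).
g(-4.8152) = 7*-4.8152 - 11 = -44.7064
Step 3: Compute Lagrangian.
L = 128.1524 + 4*-44.7064 = -50.6732


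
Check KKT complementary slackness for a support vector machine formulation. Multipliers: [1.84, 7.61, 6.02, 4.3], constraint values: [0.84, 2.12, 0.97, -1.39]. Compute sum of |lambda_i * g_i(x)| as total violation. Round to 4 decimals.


KKT complementary slackness check:
lambda_1 * g_1 = 1.84 * 0.84 = 1.5456
lambda_2 * g_2 = 7.61 * 2.12 = 16.1332
lambda_3 * g_3 = 6.02 * 0.97 = 5.8394
lambda_4 * g_4 = 4.3 * -1.39 = -5.977
Total violation = 1.5456 + 16.1332 + 5.8394 + 5.977 = 29.4952
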